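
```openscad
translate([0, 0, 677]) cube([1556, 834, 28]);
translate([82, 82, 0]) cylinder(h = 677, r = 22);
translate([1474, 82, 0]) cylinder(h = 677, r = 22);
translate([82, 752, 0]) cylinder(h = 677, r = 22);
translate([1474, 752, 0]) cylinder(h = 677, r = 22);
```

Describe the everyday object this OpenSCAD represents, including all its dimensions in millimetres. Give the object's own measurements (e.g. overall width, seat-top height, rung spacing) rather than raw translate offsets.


A rectangular dining table. The top is 1556×834×28 mm with its upper surface at z = 705 mm. It stands on four round legs of 44 mm diameter, each leg's bounding box inset 60 mm from the nearest pair of top edges, running from the floor to the underside of the top.


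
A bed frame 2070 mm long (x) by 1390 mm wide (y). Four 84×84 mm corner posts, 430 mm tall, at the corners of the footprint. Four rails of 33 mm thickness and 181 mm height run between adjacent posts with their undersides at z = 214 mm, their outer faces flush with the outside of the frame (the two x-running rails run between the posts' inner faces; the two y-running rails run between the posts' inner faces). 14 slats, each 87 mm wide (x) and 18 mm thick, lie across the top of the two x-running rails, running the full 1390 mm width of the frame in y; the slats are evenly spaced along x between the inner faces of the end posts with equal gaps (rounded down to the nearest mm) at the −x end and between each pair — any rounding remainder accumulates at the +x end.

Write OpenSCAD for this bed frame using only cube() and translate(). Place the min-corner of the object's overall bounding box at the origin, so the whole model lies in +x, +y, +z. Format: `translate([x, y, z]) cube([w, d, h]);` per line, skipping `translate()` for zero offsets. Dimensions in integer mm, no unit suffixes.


// slat z = rail_z + rail_h = 214 + 181 = 395
// slat gap = ⌊(1902 − 14·87) / 15⌋ = 45
cube([84, 84, 430]);
translate([0, 1306, 0]) cube([84, 84, 430]);
translate([1986, 0, 0]) cube([84, 84, 430]);
translate([1986, 1306, 0]) cube([84, 84, 430]);
translate([84, 0, 214]) cube([1902, 33, 181]);
translate([84, 1357, 214]) cube([1902, 33, 181]);
translate([0, 84, 214]) cube([33, 1222, 181]);
translate([2037, 84, 214]) cube([33, 1222, 181]);
translate([129, 0, 395]) cube([87, 1390, 18]);
translate([261, 0, 395]) cube([87, 1390, 18]);
translate([393, 0, 395]) cube([87, 1390, 18]);
translate([525, 0, 395]) cube([87, 1390, 18]);
translate([657, 0, 395]) cube([87, 1390, 18]);
translate([789, 0, 395]) cube([87, 1390, 18]);
translate([921, 0, 395]) cube([87, 1390, 18]);
translate([1053, 0, 395]) cube([87, 1390, 18]);
translate([1185, 0, 395]) cube([87, 1390, 18]);
translate([1317, 0, 395]) cube([87, 1390, 18]);
translate([1449, 0, 395]) cube([87, 1390, 18]);
translate([1581, 0, 395]) cube([87, 1390, 18]);
translate([1713, 0, 395]) cube([87, 1390, 18]);
translate([1845, 0, 395]) cube([87, 1390, 18]);


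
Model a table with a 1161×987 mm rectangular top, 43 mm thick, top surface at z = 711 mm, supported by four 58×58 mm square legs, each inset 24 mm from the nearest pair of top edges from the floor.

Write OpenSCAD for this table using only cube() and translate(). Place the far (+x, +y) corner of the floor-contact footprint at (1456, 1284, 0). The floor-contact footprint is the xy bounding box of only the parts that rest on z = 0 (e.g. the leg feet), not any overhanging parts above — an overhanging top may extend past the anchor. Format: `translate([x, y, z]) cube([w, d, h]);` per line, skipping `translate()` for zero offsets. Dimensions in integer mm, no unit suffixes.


// leg_h = 711 - 43 = 668
translate([319, 321, 668]) cube([1161, 987, 43]);
translate([343, 345, 0]) cube([58, 58, 668]);
translate([1398, 345, 0]) cube([58, 58, 668]);
translate([343, 1226, 0]) cube([58, 58, 668]);
translate([1398, 1226, 0]) cube([58, 58, 668]);


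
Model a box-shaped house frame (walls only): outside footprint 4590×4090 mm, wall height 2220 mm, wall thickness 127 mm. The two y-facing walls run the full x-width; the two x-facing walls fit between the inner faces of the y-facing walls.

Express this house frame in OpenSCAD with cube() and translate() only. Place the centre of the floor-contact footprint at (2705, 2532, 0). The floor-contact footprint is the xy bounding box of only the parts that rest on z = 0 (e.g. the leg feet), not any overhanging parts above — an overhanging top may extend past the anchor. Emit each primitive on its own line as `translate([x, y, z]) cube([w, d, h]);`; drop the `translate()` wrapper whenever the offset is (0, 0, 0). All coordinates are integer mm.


translate([410, 487, 0]) cube([4590, 127, 2220]);
translate([410, 4450, 0]) cube([4590, 127, 2220]);
translate([410, 614, 0]) cube([127, 3836, 2220]);
translate([4873, 614, 0]) cube([127, 3836, 2220]);


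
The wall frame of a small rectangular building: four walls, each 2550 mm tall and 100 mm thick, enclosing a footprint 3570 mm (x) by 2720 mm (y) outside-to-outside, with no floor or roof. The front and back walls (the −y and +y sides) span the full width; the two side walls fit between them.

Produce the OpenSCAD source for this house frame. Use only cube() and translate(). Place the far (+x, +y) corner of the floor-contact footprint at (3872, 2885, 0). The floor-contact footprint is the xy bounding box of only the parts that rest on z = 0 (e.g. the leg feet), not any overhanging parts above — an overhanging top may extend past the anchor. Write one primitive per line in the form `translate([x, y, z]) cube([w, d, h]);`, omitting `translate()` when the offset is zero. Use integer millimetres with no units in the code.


translate([302, 165, 0]) cube([3570, 100, 2550]);
translate([302, 2785, 0]) cube([3570, 100, 2550]);
translate([302, 265, 0]) cube([100, 2520, 2550]);
translate([3772, 265, 0]) cube([100, 2520, 2550]);


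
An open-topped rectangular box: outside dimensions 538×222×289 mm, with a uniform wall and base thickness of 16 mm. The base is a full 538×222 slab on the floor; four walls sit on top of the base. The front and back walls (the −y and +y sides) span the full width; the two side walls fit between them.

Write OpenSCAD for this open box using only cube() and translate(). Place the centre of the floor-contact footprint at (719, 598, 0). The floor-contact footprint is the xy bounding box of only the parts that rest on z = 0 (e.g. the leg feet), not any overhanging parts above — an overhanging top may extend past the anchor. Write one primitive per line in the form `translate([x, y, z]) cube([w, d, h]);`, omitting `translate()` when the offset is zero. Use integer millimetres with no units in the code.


translate([450, 487, 0]) cube([538, 222, 16]);
translate([450, 487, 16]) cube([538, 16, 273]);
translate([450, 693, 16]) cube([538, 16, 273]);
translate([450, 503, 16]) cube([16, 190, 273]);
translate([972, 503, 16]) cube([16, 190, 273]);


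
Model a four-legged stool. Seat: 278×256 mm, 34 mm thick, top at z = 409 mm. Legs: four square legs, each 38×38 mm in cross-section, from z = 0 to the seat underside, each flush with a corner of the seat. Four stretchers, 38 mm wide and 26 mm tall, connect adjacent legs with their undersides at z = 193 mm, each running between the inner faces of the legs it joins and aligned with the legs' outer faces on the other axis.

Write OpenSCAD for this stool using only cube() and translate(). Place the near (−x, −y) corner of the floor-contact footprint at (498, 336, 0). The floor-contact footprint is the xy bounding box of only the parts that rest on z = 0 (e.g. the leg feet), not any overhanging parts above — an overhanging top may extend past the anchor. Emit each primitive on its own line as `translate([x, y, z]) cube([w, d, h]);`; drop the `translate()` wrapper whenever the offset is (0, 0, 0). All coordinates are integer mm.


translate([498, 336, 375]) cube([278, 256, 34]);
translate([498, 336, 0]) cube([38, 38, 375]);
translate([738, 336, 0]) cube([38, 38, 375]);
translate([498, 554, 0]) cube([38, 38, 375]);
translate([738, 554, 0]) cube([38, 38, 375]);
translate([536, 336, 193]) cube([202, 38, 26]);
translate([536, 554, 193]) cube([202, 38, 26]);
translate([498, 374, 193]) cube([38, 180, 26]);
translate([738, 374, 193]) cube([38, 180, 26]);


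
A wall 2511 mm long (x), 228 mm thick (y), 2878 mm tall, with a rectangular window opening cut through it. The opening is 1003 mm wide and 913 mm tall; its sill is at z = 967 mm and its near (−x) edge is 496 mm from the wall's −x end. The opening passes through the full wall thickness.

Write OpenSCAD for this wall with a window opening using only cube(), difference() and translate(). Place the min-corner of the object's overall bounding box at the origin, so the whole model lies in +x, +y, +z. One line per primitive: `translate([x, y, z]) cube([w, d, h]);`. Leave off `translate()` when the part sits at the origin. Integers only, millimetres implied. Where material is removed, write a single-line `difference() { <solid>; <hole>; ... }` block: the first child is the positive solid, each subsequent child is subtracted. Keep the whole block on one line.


difference() { cube([2511, 228, 2878]); translate([496, 0, 967]) cube([1003, 228, 913]); }


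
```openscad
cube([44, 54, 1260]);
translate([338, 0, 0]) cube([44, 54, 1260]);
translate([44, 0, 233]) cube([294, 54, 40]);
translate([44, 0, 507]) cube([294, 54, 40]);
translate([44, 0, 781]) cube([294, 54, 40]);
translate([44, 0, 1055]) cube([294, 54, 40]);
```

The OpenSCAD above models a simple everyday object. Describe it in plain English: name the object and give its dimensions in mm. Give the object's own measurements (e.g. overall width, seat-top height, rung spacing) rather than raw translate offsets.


A straight ladder. Two 44×54 mm vertical rails, 1260 mm tall, stand 382 mm apart (outside-to-outside) with their front faces coplanar on the −y side. 4 rungs, each 54 mm deep and 40 mm tall, span between the inner faces of the rails, front faces flush with the rails. The lowest rung's underside is at z = 233 mm and rungs are spaced 274 mm apart (underside to underside).


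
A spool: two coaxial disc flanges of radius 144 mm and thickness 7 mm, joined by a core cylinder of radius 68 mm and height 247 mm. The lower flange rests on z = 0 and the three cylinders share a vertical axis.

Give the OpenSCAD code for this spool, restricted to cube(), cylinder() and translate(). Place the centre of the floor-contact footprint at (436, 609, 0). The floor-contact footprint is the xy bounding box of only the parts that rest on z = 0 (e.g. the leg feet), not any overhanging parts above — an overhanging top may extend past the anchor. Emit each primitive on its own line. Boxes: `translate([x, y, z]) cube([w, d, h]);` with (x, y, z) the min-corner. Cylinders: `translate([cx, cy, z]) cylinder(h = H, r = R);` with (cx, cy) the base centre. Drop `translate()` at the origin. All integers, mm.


translate([436, 609, 0]) cylinder(h = 7, r = 144);
translate([436, 609, 7]) cylinder(h = 247, r = 68);
translate([436, 609, 254]) cylinder(h = 7, r = 144);


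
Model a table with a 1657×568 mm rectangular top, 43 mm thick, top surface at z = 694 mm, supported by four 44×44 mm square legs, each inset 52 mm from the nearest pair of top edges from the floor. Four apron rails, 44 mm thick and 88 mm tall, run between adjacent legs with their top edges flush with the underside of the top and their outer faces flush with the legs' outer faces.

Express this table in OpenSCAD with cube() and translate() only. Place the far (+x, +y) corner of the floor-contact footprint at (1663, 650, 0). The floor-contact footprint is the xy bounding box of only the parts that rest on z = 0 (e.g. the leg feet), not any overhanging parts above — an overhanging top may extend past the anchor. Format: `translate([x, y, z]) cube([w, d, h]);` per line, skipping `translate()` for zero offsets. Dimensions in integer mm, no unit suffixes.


translate([58, 134, 651]) cube([1657, 568, 43]);
translate([110, 186, 0]) cube([44, 44, 651]);
translate([1619, 186, 0]) cube([44, 44, 651]);
translate([110, 606, 0]) cube([44, 44, 651]);
translate([1619, 606, 0]) cube([44, 44, 651]);
translate([154, 186, 563]) cube([1465, 44, 88]);
translate([154, 606, 563]) cube([1465, 44, 88]);
translate([110, 230, 563]) cube([44, 376, 88]);
translate([1619, 230, 563]) cube([44, 376, 88]);


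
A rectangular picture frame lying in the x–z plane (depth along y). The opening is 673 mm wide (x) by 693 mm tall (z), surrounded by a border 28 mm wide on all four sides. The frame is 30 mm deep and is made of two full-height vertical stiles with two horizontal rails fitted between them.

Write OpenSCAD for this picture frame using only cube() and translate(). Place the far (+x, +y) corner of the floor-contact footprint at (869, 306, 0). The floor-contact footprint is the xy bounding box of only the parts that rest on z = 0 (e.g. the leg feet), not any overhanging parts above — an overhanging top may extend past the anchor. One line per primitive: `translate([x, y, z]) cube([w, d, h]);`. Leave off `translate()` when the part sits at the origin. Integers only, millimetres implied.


translate([140, 276, 0]) cube([28, 30, 749]);
translate([841, 276, 0]) cube([28, 30, 749]);
translate([168, 276, 0]) cube([673, 30, 28]);
translate([168, 276, 721]) cube([673, 30, 28]);


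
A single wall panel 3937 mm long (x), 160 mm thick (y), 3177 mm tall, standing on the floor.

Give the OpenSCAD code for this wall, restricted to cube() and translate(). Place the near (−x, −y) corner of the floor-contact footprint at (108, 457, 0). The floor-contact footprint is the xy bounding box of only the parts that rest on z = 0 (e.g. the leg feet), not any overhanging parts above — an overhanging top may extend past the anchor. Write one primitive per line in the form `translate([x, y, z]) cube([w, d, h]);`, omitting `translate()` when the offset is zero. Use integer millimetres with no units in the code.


translate([108, 457, 0]) cube([3937, 160, 3177]);


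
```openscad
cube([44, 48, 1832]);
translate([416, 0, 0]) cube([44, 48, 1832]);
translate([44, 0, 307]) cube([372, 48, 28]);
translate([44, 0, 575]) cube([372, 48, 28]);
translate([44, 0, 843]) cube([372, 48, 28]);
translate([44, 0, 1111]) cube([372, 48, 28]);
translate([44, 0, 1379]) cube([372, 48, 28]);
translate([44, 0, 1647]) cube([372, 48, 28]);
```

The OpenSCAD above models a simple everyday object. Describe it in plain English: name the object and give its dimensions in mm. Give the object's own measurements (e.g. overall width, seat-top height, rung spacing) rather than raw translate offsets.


A straight ladder. Two 44×48 mm vertical rails, 1832 mm tall, stand 460 mm apart (outside-to-outside) with their front faces coplanar on the −y side. 6 rungs, each 48 mm deep and 28 mm tall, span between the inner faces of the rails, front faces flush with the rails. The lowest rung's underside is at z = 307 mm and rungs are spaced 268 mm apart (underside to underside).


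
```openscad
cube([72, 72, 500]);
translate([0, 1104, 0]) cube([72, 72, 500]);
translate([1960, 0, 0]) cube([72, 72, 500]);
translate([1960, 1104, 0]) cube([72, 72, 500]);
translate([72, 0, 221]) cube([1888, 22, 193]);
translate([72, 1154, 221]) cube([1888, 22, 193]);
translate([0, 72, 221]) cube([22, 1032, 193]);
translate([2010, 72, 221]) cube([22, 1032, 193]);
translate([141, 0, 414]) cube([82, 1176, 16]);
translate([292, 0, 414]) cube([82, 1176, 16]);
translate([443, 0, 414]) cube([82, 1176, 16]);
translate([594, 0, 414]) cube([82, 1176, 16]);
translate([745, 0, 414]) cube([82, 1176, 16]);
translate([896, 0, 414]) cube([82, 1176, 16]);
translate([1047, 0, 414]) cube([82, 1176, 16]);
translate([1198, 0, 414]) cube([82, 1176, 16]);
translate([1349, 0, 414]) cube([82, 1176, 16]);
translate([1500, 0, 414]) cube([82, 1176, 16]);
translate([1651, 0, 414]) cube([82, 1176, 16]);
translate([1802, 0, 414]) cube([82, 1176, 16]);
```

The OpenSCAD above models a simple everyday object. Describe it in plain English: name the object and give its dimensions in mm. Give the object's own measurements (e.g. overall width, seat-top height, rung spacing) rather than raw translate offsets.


A bed frame 2032 mm long (x) by 1176 mm wide (y). Four 72×72 mm corner posts, 500 mm tall, at the corners of the footprint. Four rails of 22 mm thickness and 193 mm height run between adjacent posts with their undersides at z = 221 mm, their outer faces flush with the outside of the frame (the two x-running rails run between the posts' inner faces; the two y-running rails run between the posts' inner faces). 12 slats, each 82 mm wide (x) and 16 mm thick, lie across the top of the two x-running rails, running the full 1176 mm width of the frame in y; along x they sit between the end posts with a 69 mm gap after the −x posts and between neighbouring slats, leaving 76 mm before the +x posts.


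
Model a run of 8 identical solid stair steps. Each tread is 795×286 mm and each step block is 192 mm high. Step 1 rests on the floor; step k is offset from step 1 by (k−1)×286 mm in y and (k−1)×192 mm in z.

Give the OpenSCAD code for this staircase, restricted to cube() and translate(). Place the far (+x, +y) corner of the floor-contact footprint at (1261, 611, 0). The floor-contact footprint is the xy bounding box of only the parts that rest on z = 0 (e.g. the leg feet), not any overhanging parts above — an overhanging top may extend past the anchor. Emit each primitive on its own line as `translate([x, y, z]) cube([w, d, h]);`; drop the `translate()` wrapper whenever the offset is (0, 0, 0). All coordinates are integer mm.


translate([466, 325, 0]) cube([795, 286, 192]);
translate([466, 611, 192]) cube([795, 286, 192]);
translate([466, 897, 384]) cube([795, 286, 192]);
translate([466, 1183, 576]) cube([795, 286, 192]);
translate([466, 1469, 768]) cube([795, 286, 192]);
translate([466, 1755, 960]) cube([795, 286, 192]);
translate([466, 2041, 1152]) cube([795, 286, 192]);
translate([466, 2327, 1344]) cube([795, 286, 192]);


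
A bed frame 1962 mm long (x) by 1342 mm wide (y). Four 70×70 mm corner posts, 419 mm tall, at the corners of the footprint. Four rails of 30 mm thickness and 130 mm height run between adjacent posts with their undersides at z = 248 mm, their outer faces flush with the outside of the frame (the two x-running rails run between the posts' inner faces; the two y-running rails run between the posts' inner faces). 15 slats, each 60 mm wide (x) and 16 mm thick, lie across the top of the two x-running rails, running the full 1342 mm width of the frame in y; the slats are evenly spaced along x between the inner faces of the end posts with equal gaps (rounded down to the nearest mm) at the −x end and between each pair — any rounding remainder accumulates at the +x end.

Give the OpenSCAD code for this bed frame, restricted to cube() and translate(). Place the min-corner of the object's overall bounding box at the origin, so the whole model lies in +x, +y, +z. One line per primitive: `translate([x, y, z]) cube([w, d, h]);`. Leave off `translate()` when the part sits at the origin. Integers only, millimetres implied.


cube([70, 70, 419]);
translate([0, 1272, 0]) cube([70, 70, 419]);
translate([1892, 0, 0]) cube([70, 70, 419]);
translate([1892, 1272, 0]) cube([70, 70, 419]);
translate([70, 0, 248]) cube([1822, 30, 130]);
translate([70, 1312, 248]) cube([1822, 30, 130]);
translate([0, 70, 248]) cube([30, 1202, 130]);
translate([1932, 70, 248]) cube([30, 1202, 130]);
translate([127, 0, 378]) cube([60, 1342, 16]);
translate([244, 0, 378]) cube([60, 1342, 16]);
translate([361, 0, 378]) cube([60, 1342, 16]);
translate([478, 0, 378]) cube([60, 1342, 16]);
translate([595, 0, 378]) cube([60, 1342, 16]);
translate([712, 0, 378]) cube([60, 1342, 16]);
translate([829, 0, 378]) cube([60, 1342, 16]);
translate([946, 0, 378]) cube([60, 1342, 16]);
translate([1063, 0, 378]) cube([60, 1342, 16]);
translate([1180, 0, 378]) cube([60, 1342, 16]);
translate([1297, 0, 378]) cube([60, 1342, 16]);
translate([1414, 0, 378]) cube([60, 1342, 16]);
translate([1531, 0, 378]) cube([60, 1342, 16]);
translate([1648, 0, 378]) cube([60, 1342, 16]);
translate([1765, 0, 378]) cube([60, 1342, 16]);


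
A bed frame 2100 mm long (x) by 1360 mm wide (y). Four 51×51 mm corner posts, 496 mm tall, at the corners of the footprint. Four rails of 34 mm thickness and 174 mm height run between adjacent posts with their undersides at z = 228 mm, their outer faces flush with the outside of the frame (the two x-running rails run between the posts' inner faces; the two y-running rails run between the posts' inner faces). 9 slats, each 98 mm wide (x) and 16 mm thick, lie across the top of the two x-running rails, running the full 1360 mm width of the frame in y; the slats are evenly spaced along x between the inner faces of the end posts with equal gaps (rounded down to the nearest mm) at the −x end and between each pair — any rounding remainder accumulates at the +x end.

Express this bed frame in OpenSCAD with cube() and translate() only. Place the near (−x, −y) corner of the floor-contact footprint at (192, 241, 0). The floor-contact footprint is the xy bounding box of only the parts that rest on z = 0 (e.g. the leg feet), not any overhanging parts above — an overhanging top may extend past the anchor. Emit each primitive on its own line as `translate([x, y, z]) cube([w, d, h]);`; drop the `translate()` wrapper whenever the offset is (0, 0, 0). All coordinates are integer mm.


translate([192, 241, 0]) cube([51, 51, 496]);
translate([192, 1550, 0]) cube([51, 51, 496]);
translate([2241, 241, 0]) cube([51, 51, 496]);
translate([2241, 1550, 0]) cube([51, 51, 496]);
translate([243, 241, 228]) cube([1998, 34, 174]);
translate([243, 1567, 228]) cube([1998, 34, 174]);
translate([192, 292, 228]) cube([34, 1258, 174]);
translate([2258, 292, 228]) cube([34, 1258, 174]);
translate([354, 241, 402]) cube([98, 1360, 16]);
translate([563, 241, 402]) cube([98, 1360, 16]);
translate([772, 241, 402]) cube([98, 1360, 16]);
translate([981, 241, 402]) cube([98, 1360, 16]);
translate([1190, 241, 402]) cube([98, 1360, 16]);
translate([1399, 241, 402]) cube([98, 1360, 16]);
translate([1608, 241, 402]) cube([98, 1360, 16]);
translate([1817, 241, 402]) cube([98, 1360, 16]);
translate([2026, 241, 402]) cube([98, 1360, 16]);


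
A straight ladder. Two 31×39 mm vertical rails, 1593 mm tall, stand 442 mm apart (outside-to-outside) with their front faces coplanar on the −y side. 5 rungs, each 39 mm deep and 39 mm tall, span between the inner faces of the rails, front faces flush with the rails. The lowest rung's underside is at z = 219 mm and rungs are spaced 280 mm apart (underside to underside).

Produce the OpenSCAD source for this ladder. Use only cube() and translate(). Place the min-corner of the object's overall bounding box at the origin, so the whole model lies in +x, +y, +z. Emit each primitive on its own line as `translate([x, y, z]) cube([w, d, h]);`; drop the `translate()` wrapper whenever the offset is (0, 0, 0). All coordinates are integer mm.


// rung span = 442 - 2*31 = 380
// rung[k] z = 219 + k*280
cube([31, 39, 1593]);
translate([411, 0, 0]) cube([31, 39, 1593]);
translate([31, 0, 219]) cube([380, 39, 39]);
translate([31, 0, 499]) cube([380, 39, 39]);
translate([31, 0, 779]) cube([380, 39, 39]);
translate([31, 0, 1059]) cube([380, 39, 39]);
translate([31, 0, 1339]) cube([380, 39, 39]);


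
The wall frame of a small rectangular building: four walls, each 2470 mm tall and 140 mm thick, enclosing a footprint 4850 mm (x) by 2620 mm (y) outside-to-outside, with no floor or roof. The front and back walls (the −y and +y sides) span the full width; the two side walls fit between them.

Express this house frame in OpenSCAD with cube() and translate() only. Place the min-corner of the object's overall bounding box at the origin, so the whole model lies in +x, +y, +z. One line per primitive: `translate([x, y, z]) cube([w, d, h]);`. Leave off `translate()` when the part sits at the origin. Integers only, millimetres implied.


cube([4850, 140, 2470]);
translate([0, 2480, 0]) cube([4850, 140, 2470]);
translate([0, 140, 0]) cube([140, 2340, 2470]);
translate([4710, 140, 0]) cube([140, 2340, 2470]);


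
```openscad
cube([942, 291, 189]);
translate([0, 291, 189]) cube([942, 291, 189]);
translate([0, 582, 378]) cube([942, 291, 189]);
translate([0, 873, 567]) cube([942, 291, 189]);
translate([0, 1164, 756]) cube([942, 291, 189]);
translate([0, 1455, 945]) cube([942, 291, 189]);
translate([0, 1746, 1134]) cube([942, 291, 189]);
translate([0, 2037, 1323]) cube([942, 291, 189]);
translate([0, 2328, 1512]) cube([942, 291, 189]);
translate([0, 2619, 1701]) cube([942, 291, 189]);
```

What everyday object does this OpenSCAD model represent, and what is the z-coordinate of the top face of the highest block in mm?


A staircase. The total rise is 1890 mm.

10 identical blocks, each offset up and back from the previous — a staircase. Each step is 189 mm tall and there are 10 of them, so the total rise is 10 × 189 = 1890 mm.


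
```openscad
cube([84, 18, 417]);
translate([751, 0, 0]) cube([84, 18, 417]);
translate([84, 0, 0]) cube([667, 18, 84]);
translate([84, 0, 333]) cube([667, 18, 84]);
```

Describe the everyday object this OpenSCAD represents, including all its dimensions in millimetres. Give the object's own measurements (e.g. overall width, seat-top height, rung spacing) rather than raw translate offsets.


A rectangular picture frame lying in the x–z plane (depth along y). The opening is 667 mm wide (x) by 249 mm tall (z), surrounded by a border 84 mm wide on all four sides. The frame is 18 mm deep and is made of two full-height vertical stiles with two horizontal rails fitted between them.


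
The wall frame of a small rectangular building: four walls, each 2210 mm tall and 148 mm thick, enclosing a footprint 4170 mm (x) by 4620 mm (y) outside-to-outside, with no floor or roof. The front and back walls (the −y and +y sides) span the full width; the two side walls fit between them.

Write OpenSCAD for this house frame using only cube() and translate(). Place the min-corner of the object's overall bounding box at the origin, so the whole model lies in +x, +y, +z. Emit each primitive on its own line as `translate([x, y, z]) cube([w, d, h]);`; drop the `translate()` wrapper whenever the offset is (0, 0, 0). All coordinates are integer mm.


cube([4170, 148, 2210]);
translate([0, 4472, 0]) cube([4170, 148, 2210]);
translate([0, 148, 0]) cube([148, 4324, 2210]);
translate([4022, 148, 0]) cube([148, 4324, 2210]);


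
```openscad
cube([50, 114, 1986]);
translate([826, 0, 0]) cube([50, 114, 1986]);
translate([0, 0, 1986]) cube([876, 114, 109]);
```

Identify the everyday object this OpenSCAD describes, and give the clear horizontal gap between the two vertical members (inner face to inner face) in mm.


A door frame. The clear opening width is 776 mm.

Two 1986 mm tall posts with a header on top — a door frame. The left jamb is 50 mm wide at x = 0; the right jamb starts at x = 826. The clear opening is 826 − 50 = 776 mm.


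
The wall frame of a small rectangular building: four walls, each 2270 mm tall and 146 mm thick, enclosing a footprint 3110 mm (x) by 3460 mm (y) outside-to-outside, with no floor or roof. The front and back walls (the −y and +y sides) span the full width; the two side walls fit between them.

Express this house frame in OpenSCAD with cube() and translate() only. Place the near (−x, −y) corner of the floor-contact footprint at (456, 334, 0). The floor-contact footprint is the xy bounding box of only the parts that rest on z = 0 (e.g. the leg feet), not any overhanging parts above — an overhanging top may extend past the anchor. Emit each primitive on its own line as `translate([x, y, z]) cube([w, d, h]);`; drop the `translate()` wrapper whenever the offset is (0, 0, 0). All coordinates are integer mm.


translate([456, 334, 0]) cube([3110, 146, 2270]);
translate([456, 3648, 0]) cube([3110, 146, 2270]);
translate([456, 480, 0]) cube([146, 3168, 2270]);
translate([3420, 480, 0]) cube([146, 3168, 2270]);


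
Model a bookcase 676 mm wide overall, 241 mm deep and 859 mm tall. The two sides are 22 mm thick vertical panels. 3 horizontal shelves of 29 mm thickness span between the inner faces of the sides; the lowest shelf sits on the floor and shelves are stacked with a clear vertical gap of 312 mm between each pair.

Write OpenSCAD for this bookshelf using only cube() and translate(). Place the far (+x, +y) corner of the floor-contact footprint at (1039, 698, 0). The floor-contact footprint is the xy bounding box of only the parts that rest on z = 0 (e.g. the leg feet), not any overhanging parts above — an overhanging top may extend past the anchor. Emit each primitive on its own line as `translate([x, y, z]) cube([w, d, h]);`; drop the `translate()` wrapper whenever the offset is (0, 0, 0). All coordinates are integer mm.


translate([363, 457, 0]) cube([22, 241, 859]);
translate([1017, 457, 0]) cube([22, 241, 859]);
translate([385, 457, 0]) cube([632, 241, 29]);
translate([385, 457, 341]) cube([632, 241, 29]);
translate([385, 457, 682]) cube([632, 241, 29]);


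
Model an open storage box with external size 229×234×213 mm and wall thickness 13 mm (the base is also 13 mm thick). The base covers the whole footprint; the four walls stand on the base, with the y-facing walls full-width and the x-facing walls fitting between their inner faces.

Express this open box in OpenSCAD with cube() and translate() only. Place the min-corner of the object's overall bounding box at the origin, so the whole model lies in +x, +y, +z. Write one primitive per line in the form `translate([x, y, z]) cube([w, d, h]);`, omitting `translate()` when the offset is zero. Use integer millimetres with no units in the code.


cube([229, 234, 13]);
translate([0, 0, 13]) cube([229, 13, 200]);
translate([0, 221, 13]) cube([229, 13, 200]);
translate([0, 13, 13]) cube([13, 208, 200]);
translate([216, 13, 13]) cube([13, 208, 200]);


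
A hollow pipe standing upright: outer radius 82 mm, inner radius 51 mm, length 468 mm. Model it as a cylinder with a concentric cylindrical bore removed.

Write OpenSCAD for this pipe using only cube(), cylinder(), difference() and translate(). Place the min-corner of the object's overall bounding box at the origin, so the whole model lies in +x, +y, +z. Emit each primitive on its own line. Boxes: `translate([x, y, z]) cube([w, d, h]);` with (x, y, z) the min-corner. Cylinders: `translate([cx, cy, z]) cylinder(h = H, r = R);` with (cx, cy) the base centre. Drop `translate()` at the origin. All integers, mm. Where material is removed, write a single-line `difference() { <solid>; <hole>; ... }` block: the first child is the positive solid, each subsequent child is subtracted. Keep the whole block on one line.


difference() { translate([82, 82, 0]) cylinder(h = 468, r = 82); translate([82, 82, 0]) cylinder(h = 468, r = 51); }


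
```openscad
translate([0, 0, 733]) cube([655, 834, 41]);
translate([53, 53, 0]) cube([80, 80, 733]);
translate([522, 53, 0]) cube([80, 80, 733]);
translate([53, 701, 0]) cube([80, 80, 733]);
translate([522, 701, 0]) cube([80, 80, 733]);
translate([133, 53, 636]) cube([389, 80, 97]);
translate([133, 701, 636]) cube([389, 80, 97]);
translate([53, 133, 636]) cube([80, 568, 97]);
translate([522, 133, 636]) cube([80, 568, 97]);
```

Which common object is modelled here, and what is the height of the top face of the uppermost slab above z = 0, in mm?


A table. The table height is 774 mm.

A 655×834×41 slab sits at z = 733 on four 80 mm square posts — a table. The top surface is at 733 + 41 = 774 mm.


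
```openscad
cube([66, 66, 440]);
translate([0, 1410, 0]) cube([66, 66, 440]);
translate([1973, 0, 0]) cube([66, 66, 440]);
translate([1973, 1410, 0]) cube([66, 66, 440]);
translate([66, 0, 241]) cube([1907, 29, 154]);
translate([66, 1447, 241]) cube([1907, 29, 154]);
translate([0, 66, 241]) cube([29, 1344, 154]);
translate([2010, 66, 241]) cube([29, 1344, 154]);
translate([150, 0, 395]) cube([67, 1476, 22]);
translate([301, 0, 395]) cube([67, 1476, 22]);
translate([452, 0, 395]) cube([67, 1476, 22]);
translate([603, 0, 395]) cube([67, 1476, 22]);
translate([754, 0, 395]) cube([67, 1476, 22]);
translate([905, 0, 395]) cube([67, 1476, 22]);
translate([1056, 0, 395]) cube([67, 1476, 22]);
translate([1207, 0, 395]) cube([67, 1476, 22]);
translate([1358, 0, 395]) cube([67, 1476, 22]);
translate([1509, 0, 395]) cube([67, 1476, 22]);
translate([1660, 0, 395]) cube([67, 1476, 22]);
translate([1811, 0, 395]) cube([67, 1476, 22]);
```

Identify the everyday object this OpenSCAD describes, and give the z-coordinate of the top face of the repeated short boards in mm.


A bed frame. The slat-top height is 417 mm.

Four posts, four rails, and a row of slats — a bed frame. Slats sit on the rails at z = 241 + 154 = 395; with slat thickness 22, the top is 417 mm.


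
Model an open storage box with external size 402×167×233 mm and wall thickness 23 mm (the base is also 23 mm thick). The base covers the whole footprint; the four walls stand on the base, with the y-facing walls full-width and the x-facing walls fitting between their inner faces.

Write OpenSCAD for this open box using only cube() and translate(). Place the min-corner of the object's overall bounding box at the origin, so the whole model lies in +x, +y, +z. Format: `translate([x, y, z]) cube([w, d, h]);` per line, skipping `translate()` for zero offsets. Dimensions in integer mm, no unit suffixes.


cube([402, 167, 23]);
translate([0, 0, 23]) cube([402, 23, 210]);
translate([0, 144, 23]) cube([402, 23, 210]);
translate([0, 23, 23]) cube([23, 121, 210]);
translate([379, 23, 23]) cube([23, 121, 210]);


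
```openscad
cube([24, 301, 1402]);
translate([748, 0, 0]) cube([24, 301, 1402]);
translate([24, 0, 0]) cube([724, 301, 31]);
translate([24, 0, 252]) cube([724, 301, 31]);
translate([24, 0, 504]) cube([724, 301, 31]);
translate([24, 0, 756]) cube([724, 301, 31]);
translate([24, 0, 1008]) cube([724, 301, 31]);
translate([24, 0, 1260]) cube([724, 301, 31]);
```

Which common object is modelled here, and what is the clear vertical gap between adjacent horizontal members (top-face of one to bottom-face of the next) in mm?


A bookshelf. The clear shelf gap is 221 mm.

Two tall side panels with 6 horizontal boards between them — a bookshelf. The first two shelf undersides are at z = 0 and z = 252; with shelf thickness 31, the clear gap is 252 − 0 − 31 = 221 mm.


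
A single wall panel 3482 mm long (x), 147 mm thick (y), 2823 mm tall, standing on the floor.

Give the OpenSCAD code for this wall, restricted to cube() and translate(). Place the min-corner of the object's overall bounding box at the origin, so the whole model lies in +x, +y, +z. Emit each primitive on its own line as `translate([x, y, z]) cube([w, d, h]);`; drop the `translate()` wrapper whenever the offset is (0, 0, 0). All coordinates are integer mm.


cube([3482, 147, 2823]);


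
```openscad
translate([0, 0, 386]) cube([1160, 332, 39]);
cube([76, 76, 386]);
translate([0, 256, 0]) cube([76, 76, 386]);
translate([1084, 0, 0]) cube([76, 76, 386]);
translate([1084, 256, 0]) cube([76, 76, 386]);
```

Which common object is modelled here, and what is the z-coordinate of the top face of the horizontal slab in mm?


A bench. The seat-top height is 425 mm.

A long slab on four corner posts — a bench. The slab sits at z = 386 with thickness 39, so the top is 386 + 39 = 425 mm.


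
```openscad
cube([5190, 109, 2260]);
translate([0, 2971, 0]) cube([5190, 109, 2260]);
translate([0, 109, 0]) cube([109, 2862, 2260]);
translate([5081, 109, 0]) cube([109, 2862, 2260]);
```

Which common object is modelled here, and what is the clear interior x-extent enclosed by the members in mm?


A house (or room) frame. The interior width is 4972 mm.

Four 2260 mm walls enclosing a rectangle with no floor or roof — a room or house frame. Outside width is 5190 mm and wall thickness is 109 mm, so the interior width is 5190 − 2 × 109 = 4972 mm.


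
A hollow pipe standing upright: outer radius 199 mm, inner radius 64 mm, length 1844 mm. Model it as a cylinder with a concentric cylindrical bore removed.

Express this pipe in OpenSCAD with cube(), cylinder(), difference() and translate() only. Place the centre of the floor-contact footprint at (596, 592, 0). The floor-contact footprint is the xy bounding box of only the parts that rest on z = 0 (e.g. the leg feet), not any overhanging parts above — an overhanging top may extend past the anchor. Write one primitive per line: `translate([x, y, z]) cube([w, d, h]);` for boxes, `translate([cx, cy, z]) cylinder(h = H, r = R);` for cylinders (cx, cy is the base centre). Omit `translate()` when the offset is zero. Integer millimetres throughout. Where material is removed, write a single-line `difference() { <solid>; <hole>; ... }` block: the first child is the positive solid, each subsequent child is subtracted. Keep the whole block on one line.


difference() { translate([596, 592, 0]) cylinder(h = 1844, r = 199); translate([596, 592, 0]) cylinder(h = 1844, r = 64); }


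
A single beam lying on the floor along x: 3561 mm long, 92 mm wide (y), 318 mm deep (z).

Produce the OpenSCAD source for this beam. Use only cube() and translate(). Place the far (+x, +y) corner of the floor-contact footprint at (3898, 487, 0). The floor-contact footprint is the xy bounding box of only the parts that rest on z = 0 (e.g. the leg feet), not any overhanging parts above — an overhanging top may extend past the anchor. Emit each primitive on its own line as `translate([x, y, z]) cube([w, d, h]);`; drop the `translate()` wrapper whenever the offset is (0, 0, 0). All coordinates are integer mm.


translate([337, 395, 0]) cube([3561, 92, 318]);


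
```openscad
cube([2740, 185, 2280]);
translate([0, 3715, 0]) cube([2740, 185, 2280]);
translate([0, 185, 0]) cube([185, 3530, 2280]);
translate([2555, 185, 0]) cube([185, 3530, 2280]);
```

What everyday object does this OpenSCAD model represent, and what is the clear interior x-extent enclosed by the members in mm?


A house (or room) frame. The interior width is 2370 mm.

Four 2280 mm walls enclosing a rectangle with no floor or roof — a room or house frame. Outside width is 2740 mm and wall thickness is 185 mm, so the interior width is 2740 − 2 × 185 = 2370 mm.


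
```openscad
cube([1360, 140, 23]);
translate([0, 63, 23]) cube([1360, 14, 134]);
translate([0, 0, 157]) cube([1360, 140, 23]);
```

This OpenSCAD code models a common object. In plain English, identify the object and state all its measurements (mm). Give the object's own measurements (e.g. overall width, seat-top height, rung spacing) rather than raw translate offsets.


An I-beam lying along x, 1360 mm long. Overall section height 180 mm. Two flanges 140 mm wide (y) and 23 mm thick, one on the floor and one at the top; a web 14 mm thick runs between them, centred on the flange width.


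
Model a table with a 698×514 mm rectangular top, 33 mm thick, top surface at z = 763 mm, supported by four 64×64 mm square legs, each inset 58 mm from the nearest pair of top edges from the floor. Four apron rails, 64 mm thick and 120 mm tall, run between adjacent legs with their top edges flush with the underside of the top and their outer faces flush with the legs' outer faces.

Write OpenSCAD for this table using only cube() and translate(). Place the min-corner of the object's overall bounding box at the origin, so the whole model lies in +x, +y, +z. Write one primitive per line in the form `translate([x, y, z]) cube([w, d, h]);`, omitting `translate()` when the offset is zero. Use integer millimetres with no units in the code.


translate([0, 0, 730]) cube([698, 514, 33]);
translate([58, 58, 0]) cube([64, 64, 730]);
translate([576, 58, 0]) cube([64, 64, 730]);
translate([58, 392, 0]) cube([64, 64, 730]);
translate([576, 392, 0]) cube([64, 64, 730]);
translate([122, 58, 610]) cube([454, 64, 120]);
translate([122, 392, 610]) cube([454, 64, 120]);
translate([58, 122, 610]) cube([64, 270, 120]);
translate([576, 122, 610]) cube([64, 270, 120]);
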